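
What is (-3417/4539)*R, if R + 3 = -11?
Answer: 938/89 ≈ 10.539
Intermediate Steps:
R = -14 (R = -3 - 11 = -14)
(-3417/4539)*R = -3417/4539*(-14) = -3417*1/4539*(-14) = -67/89*(-14) = 938/89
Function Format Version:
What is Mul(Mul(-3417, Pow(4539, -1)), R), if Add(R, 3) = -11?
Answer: Rational(938, 89) ≈ 10.539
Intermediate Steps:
R = -14 (R = Add(-3, -11) = -14)
Mul(Mul(-3417, Pow(4539, -1)), R) = Mul(Mul(-3417, Pow(4539, -1)), -14) = Mul(Mul(-3417, Rational(1, 4539)), -14) = Mul(Rational(-67, 89), -14) = Rational(938, 89)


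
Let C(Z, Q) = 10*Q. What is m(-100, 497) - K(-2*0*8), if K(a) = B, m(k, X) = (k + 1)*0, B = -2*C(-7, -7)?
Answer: -140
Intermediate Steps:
B = 140 (B = -20*(-7) = -2*(-70) = 140)
m(k, X) = 0 (m(k, X) = (1 + k)*0 = 0)
K(a) = 140
m(-100, 497) - K(-2*0*8) = 0 - 1*140 = 0 - 140 = -140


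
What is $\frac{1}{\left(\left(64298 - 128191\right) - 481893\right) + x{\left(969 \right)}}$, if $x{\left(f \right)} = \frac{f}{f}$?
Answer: $- \frac{1}{545785} \approx -1.8322 \cdot 10^{-6}$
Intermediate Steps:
$x{\left(f \right)} = 1$
$\frac{1}{\left(\left(64298 - 128191\right) - 481893\right) + x{\left(969 \right)}} = \frac{1}{\left(\left(64298 - 128191\right) - 481893\right) + 1} = \frac{1}{\left(-63893 - 481893\right) + 1} = \frac{1}{-545786 + 1} = \frac{1}{-545785} = - \frac{1}{545785}$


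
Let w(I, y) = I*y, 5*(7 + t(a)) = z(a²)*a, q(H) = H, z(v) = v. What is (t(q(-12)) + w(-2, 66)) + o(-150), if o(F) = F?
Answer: -3173/5 ≈ -634.60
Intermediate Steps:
t(a) = -7 + a³/5 (t(a) = -7 + (a²*a)/5 = -7 + a³/5)
(t(q(-12)) + w(-2, 66)) + o(-150) = ((-7 + (⅕)*(-12)³) - 2*66) - 150 = ((-7 + (⅕)*(-1728)) - 132) - 150 = ((-7 - 1728/5) - 132) - 150 = (-1763/5 - 132) - 150 = -2423/5 - 150 = -3173/5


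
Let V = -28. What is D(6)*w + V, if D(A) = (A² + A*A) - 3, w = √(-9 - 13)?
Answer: -28 + 69*I*√22 ≈ -28.0 + 323.64*I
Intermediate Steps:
w = I*√22 (w = √(-22) = I*√22 ≈ 4.6904*I)
D(A) = -3 + 2*A² (D(A) = (A² + A²) - 3 = 2*A² - 3 = -3 + 2*A²)
D(6)*w + V = (-3 + 2*6²)*(I*√22) - 28 = (-3 + 2*36)*(I*√22) - 28 = (-3 + 72)*(I*√22) - 28 = 69*(I*√22) - 28 = 69*I*√22 - 28 = -28 + 69*I*√22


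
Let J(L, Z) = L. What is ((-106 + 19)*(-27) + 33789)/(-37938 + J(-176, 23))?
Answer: -951/1003 ≈ -0.94816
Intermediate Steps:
((-106 + 19)*(-27) + 33789)/(-37938 + J(-176, 23)) = ((-106 + 19)*(-27) + 33789)/(-37938 - 176) = (-87*(-27) + 33789)/(-38114) = (2349 + 33789)*(-1/38114) = 36138*(-1/38114) = -951/1003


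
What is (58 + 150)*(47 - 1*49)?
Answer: -416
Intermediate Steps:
(58 + 150)*(47 - 1*49) = 208*(47 - 49) = 208*(-2) = -416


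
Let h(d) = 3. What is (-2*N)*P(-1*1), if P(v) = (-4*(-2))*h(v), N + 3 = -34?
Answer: 1776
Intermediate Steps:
N = -37 (N = -3 - 34 = -37)
P(v) = 24 (P(v) = -4*(-2)*3 = 8*3 = 24)
(-2*N)*P(-1*1) = -2*(-37)*24 = 74*24 = 1776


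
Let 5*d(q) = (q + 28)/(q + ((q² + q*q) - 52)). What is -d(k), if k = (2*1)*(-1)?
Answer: 13/115 ≈ 0.11304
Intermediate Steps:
k = -2 (k = 2*(-1) = -2)
d(q) = (28 + q)/(5*(-52 + q + 2*q²)) (d(q) = ((q + 28)/(q + ((q² + q*q) - 52)))/5 = ((28 + q)/(q + ((q² + q²) - 52)))/5 = ((28 + q)/(q + (2*q² - 52)))/5 = ((28 + q)/(q + (-52 + 2*q²)))/5 = ((28 + q)/(-52 + q + 2*q²))/5 = (28 + q)/(5*(-52 + q + 2*q²)))
-d(k) = -(28 - 2)/(5*(-52 - 2 + 2*(-2)²)) = -26/(5*(-52 - 2 + 2*4)) = -26/(5*(-52 - 2 + 8)) = -26/(5*(-46)) = -(-1)*26/(5*46) = -1*(-13/115) = 13/115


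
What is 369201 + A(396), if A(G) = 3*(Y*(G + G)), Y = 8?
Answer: 388209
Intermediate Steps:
A(G) = 48*G (A(G) = 3*(8*(G + G)) = 3*(8*(2*G)) = 3*(16*G) = 48*G)
369201 + A(396) = 369201 + 48*396 = 369201 + 19008 = 388209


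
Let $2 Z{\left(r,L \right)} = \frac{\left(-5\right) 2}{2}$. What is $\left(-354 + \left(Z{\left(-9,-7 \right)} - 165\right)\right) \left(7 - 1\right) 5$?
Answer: $-15645$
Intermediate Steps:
$Z{\left(r,L \right)} = - \frac{5}{2}$ ($Z{\left(r,L \right)} = \frac{\left(-5\right) 2 \cdot \frac{1}{2}}{2} = \frac{\left(-10\right) \frac{1}{2}}{2} = \frac{1}{2} \left(-5\right) = - \frac{5}{2}$)
$\left(-354 + \left(Z{\left(-9,-7 \right)} - 165\right)\right) \left(7 - 1\right) 5 = \left(-354 - \frac{335}{2}\right) \left(7 - 1\right) 5 = \left(-354 - \frac{335}{2}\right) 6 \cdot 5 = \left(-354 - \frac{335}{2}\right) 30 = \left(- \frac{1043}{2}\right) 30 = -15645$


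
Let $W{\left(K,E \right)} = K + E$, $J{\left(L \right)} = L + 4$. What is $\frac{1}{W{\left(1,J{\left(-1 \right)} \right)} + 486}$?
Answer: $\frac{1}{490} \approx 0.0020408$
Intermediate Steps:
$J{\left(L \right)} = 4 + L$
$W{\left(K,E \right)} = E + K$
$\frac{1}{W{\left(1,J{\left(-1 \right)} \right)} + 486} = \frac{1}{\left(\left(4 - 1\right) + 1\right) + 486} = \frac{1}{\left(3 + 1\right) + 486} = \frac{1}{4 + 486} = \frac{1}{490}$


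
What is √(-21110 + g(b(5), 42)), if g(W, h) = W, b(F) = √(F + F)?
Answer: √(-21110 + √10) ≈ 145.28*I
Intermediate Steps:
b(F) = √2*√F (b(F) = √(2*F) = √2*√F)
√(-21110 + g(b(5), 42)) = √(-21110 + √2*√5) = √(-21110 + √10)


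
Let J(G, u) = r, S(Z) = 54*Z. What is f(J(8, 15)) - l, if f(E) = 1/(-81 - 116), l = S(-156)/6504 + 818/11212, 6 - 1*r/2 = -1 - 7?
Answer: 364283573/299287522 ≈ 1.2172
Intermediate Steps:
r = 28 (r = 12 - 2*(-1 - 7) = 12 - 2*(-8) = 12 + 16 = 28)
J(G, u) = 28
l = -1856867/1519226 (l = (54*(-156))/6504 + 818/11212 = -8424*1/6504 + 818*(1/11212) = -351/271 + 409/5606 = -1856867/1519226 ≈ -1.2222)
f(E) = -1/197 (f(E) = 1/(-197) = -1/197)
f(J(8, 15)) - l = -1/197 - 1*(-1856867/1519226) = -1/197 + 1856867/1519226 = 364283573/299287522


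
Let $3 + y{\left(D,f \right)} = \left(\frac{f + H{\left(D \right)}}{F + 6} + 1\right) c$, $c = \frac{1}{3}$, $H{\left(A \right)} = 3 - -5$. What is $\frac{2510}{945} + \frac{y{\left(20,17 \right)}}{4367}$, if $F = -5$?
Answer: $\frac{2193305}{825363} \approx 2.6574$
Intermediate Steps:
$H{\left(A \right)} = 8$ ($H{\left(A \right)} = 3 + 5 = 8$)
$c = \frac{1}{3} \approx 0.33333$
$y{\left(D,f \right)} = \frac{f}{3}$ ($y{\left(D,f \right)} = -3 + \left(\frac{f + 8}{-5 + 6} + 1\right) \frac{1}{3} = -3 + \left(\frac{8 + f}{1} + 1\right) \frac{1}{3} = -3 + \left(\left(8 + f\right) 1 + 1\right) \frac{1}{3} = -3 + \left(\left(8 + f\right) + 1\right) \frac{1}{3} = -3 + \left(9 + f\right) \frac{1}{3} = -3 + \left(3 + \frac{f}{3}\right) = \frac{f}{3}$)
$\frac{2510}{945} + \frac{y{\left(20,17 \right)}}{4367} = \frac{2510}{945} + \frac{\frac{1}{3} \cdot 17}{4367} = 2510 \cdot \frac{1}{945} + \frac{17}{3} \cdot \frac{1}{4367} = \frac{502}{189} + \frac{17}{13101} = \frac{2193305}{825363}$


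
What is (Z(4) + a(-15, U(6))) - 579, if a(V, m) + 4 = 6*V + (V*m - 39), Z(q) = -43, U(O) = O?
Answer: -845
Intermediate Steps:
a(V, m) = -43 + 6*V + V*m (a(V, m) = -4 + (6*V + (V*m - 39)) = -4 + (6*V + (-39 + V*m)) = -4 + (-39 + 6*V + V*m) = -43 + 6*V + V*m)
(Z(4) + a(-15, U(6))) - 579 = (-43 + (-43 + 6*(-15) - 15*6)) - 579 = (-43 + (-43 - 90 - 90)) - 579 = (-43 - 223) - 579 = -266 - 579 = -845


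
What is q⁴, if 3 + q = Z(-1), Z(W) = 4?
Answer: 1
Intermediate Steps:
q = 1 (q = -3 + 4 = 1)
q⁴ = 1⁴ = 1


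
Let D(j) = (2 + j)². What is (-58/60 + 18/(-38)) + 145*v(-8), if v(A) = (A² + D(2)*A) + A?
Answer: -5951621/570 ≈ -10441.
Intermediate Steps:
v(A) = A² + 17*A (v(A) = (A² + (2 + 2)²*A) + A = (A² + 4²*A) + A = (A² + 16*A) + A = A² + 17*A)
(-58/60 + 18/(-38)) + 145*v(-8) = (-58/60 + 18/(-38)) + 145*(-8*(17 - 8)) = (-58*1/60 + 18*(-1/38)) + 145*(-8*9) = (-29/30 - 9/19) + 145*(-72) = -821/570 - 10440 = -5951621/570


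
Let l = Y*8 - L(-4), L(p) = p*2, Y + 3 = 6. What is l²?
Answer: 1024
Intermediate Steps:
Y = 3 (Y = -3 + 6 = 3)
L(p) = 2*p
l = 32 (l = 3*8 - 2*(-4) = 24 - 1*(-8) = 24 + 8 = 32)
l² = 32² = 1024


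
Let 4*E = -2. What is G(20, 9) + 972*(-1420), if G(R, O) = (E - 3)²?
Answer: -5520911/4 ≈ -1.3802e+6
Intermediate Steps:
E = -½ (E = (¼)*(-2) = -½ ≈ -0.50000)
G(R, O) = 49/4 (G(R, O) = (-½ - 3)² = (-7/2)² = 49/4)
G(20, 9) + 972*(-1420) = 49/4 + 972*(-1420) = 49/4 - 1380240 = -5520911/4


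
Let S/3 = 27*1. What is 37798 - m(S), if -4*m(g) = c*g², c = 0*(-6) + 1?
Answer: 157753/4 ≈ 39438.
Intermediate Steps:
S = 81 (S = 3*(27*1) = 3*27 = 81)
c = 1 (c = 0 + 1 = 1)
m(g) = -g²/4
37798 - m(S) = 37798 - (-1)*81²/4 = 37798 - (-1)*6561/4 = 37798 - 1*(-6561/4) = 37798 + 6561/4 = 157753/4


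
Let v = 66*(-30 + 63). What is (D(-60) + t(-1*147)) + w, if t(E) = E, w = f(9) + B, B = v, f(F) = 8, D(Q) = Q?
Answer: 1979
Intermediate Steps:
v = 2178 (v = 66*33 = 2178)
B = 2178
w = 2186 (w = 8 + 2178 = 2186)
(D(-60) + t(-1*147)) + w = (-60 - 1*147) + 2186 = (-60 - 147) + 2186 = -207 + 2186 = 1979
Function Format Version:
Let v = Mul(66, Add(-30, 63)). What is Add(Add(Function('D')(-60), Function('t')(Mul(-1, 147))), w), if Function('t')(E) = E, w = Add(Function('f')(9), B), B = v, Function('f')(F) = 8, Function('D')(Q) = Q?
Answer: 1979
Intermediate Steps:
v = 2178 (v = Mul(66, 33) = 2178)
B = 2178
w = 2186 (w = Add(8, 2178) = 2186)
Add(Add(Function('D')(-60), Function('t')(Mul(-1, 147))), w) = Add(Add(-60, Mul(-1, 147)), 2186) = Add(Add(-60, -147), 2186) = Add(-207, 2186) = 1979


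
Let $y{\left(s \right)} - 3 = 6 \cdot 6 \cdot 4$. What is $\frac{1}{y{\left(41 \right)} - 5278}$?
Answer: $- \frac{1}{5131} \approx -0.00019489$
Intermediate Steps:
$y{\left(s \right)} = 147$ ($y{\left(s \right)} = 3 + 6 \cdot 6 \cdot 4 = 3 + 36 \cdot 4 = 3 + 144 = 147$)
$\frac{1}{y{\left(41 \right)} - 5278} = \frac{1}{147 - 5278} = \frac{1}{-5131} = - \frac{1}{5131}$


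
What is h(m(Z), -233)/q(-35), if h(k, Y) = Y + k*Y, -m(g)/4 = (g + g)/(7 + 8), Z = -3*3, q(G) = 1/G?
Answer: 47299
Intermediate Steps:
Z = -9
m(g) = -8*g/15 (m(g) = -4*(g + g)/(7 + 8) = -4*2*g/15 = -8*g/15)
h(k, Y) = Y + Y*k
h(m(Z), -233)/q(-35) = (-233*(1 - 8/15*(-9)))/(1/(-35)) = (-233*(1 + 24/5))/(-1/35) = -233*29/5*(-35) = -6757/5*(-35) = 47299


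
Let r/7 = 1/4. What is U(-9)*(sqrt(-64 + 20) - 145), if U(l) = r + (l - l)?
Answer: -1015/4 + 7*I*sqrt(11)/2 ≈ -253.75 + 11.608*I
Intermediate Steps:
r = 7/4 ≈ 1.7500
U(l) = 7/4 (U(l) = 7/4 + (l - l) = 7/4 + 0 = 7/4)
U(-9)*(sqrt(-64 + 20) - 145) = 7*(sqrt(-64 + 20) - 145)/4 = 7*(sqrt(-44) - 145)/4 = 7*(2*I*sqrt(11) - 145)/4 = 7*(-145 + 2*I*sqrt(11))/4 = -1015/4 + 7*I*sqrt(11)/2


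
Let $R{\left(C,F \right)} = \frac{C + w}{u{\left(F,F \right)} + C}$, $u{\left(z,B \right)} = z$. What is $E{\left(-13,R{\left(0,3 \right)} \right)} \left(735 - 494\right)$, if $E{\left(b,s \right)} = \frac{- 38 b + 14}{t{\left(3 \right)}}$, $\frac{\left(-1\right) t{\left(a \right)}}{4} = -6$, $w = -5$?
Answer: $\frac{30607}{6} \approx 5101.2$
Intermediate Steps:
$t{\left(a \right)} = 24$ ($t{\left(a \right)} = \left(-4\right) \left(-6\right) = 24$)
$R{\left(C,F \right)} = \frac{-5 + C}{C + F}$ ($R{\left(C,F \right)} = \frac{C - 5}{F + C} = \frac{-5 + C}{C + F}$)
$E{\left(b,s \right)} = \frac{7}{12} - \frac{19 b}{12}$ ($E{\left(b,s \right)} = \frac{- 38 b + 14}{24} = \left(14 - 38 b\right) \frac{1}{24} = \frac{7}{12} - \frac{19 b}{12}$)
$E{\left(-13,R{\left(0,3 \right)} \right)} \left(735 - 494\right) = \left(\frac{7}{12} - - \frac{247}{12}\right) \left(735 - 494\right) = \left(\frac{7}{12} + \frac{247}{12}\right) 241 = \frac{127}{6} \cdot 241 = \frac{30607}{6}$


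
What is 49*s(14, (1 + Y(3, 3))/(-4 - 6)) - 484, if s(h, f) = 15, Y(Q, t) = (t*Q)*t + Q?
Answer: 251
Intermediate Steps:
Y(Q, t) = Q + Q*t² (Y(Q, t) = (Q*t)*t + Q = Q*t² + Q = Q + Q*t²)
49*s(14, (1 + Y(3, 3))/(-4 - 6)) - 484 = 49*15 - 484 = 735 - 484 = 251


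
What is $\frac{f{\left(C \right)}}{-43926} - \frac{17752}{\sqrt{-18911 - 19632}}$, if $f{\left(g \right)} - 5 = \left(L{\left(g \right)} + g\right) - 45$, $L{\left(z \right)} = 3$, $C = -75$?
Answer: $\frac{56}{21963} + \frac{17752 i \sqrt{38543}}{38543} \approx 0.0025497 + 90.422 i$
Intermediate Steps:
$f{\left(g \right)} = -37 + g$ ($f{\left(g \right)} = 5 + \left(\left(3 + g\right) - 45\right) = 5 + \left(-42 + g\right) = -37 + g$)
$\frac{f{\left(C \right)}}{-43926} - \frac{17752}{\sqrt{-18911 - 19632}} = \frac{-37 - 75}{-43926} - \frac{17752}{\sqrt{-18911 - 19632}} = \left(-112\right) \left(- \frac{1}{43926}\right) - \frac{17752}{\sqrt{-38543}} = \frac{56}{21963} - \frac{17752}{i \sqrt{38543}} = \frac{56}{21963} - 17752 \left(- \frac{i \sqrt{38543}}{38543}\right) = \frac{56}{21963} + \frac{17752 i \sqrt{38543}}{38543}$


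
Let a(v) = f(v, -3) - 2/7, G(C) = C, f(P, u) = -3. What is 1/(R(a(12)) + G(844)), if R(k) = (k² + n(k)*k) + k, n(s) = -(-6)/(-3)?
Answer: 49/42046 ≈ 0.0011654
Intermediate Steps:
n(s) = -2 (n(s) = -(-6)*(-1)/3 = -2*1 = -2)
a(v) = -23/7 (a(v) = -3 - 2/7 = -23/7)
R(k) = k² - k (R(k) = (k² - 2*k) + k = k² - k)
1/(R(a(12)) + G(844)) = 1/(-23*(-1 - 23/7)/7 + 844) = 1/(-23/7*(-30/7) + 844) = 1/(690/49 + 844) = 1/(42046/49) = 49/42046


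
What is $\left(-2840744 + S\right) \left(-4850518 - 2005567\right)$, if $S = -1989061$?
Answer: $33113553613425$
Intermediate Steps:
$\left(-2840744 + S\right) \left(-4850518 - 2005567\right) = \left(-2840744 - 1989061\right) \left(-4850518 - 2005567\right) = \left(-4829805\right) \left(-6856085\right) = 33113553613425$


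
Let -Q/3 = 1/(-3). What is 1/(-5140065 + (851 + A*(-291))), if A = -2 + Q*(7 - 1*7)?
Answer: -1/5138632 ≈ -1.9460e-7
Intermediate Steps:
Q = 1 (Q = -3/(-3) = -3*(-⅓) = 1)
A = -2 (A = -2 + 1*(7 - 1*7) = -2 + 1*(7 - 7) = -2 + 1*0 = -2 + 0 = -2)
1/(-5140065 + (851 + A*(-291))) = 1/(-5140065 + (851 - 2*(-291))) = 1/(-5140065 + (851 + 582)) = 1/(-5140065 + 1433) = 1/(-5138632) = -1/5138632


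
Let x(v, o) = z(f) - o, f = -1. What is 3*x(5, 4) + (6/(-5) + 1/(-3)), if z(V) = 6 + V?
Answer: 22/15 ≈ 1.4667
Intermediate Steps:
x(v, o) = 5 - o (x(v, o) = (6 - 1) - o = 5 - o)
3*x(5, 4) + (6/(-5) + 1/(-3)) = 3*(5 - 1*4) + (6/(-5) + 1/(-3)) = 3*(5 - 4) + (6*(-⅕) + 1*(-⅓)) = 3*1 + (-6/5 - ⅓) = 3 - 23/15 = 22/15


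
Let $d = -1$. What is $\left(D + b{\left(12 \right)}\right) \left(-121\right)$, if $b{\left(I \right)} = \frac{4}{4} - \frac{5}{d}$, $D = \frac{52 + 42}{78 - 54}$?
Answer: $- \frac{14399}{12} \approx -1199.9$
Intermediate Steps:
$D = \frac{47}{12}$ ($D = \frac{94}{24} = 94 \cdot \frac{1}{24} = \frac{47}{12} \approx 3.9167$)
$b{\left(I \right)} = 6$ ($b{\left(I \right)} = \frac{4}{4} - \frac{5}{-1} = 4 \cdot \frac{1}{4} - -5 = 1 + 5 = 6$)
$\left(D + b{\left(12 \right)}\right) \left(-121\right) = \left(\frac{47}{12} + 6\right) \left(-121\right) = \frac{119}{12} \left(-121\right) = - \frac{14399}{12}$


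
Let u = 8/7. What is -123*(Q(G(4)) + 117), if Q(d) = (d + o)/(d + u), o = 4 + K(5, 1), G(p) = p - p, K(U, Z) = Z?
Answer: -119433/8 ≈ -14929.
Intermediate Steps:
G(p) = 0
o = 5 (o = 4 + 1 = 5)
u = 8/7 (u = 8*(1/7) = 8/7 ≈ 1.1429)
Q(d) = (5 + d)/(8/7 + d) (Q(d) = (d + 5)/(d + 8/7) = (5 + d)/(8/7 + d))
-123*(Q(G(4)) + 117) = -123*(7*(5 + 0)/(8 + 7*0) + 117) = -123*(7*5/(8 + 0) + 117) = -123*(7*5/8 + 117) = -123*(7*(1/8)*5 + 117) = -123*(35/8 + 117) = -123*971/8 = -119433/8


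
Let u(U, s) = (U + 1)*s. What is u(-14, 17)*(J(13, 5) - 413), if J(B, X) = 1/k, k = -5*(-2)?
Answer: 912509/10 ≈ 91251.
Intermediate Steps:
k = 10
J(B, X) = ⅒ (J(B, X) = 1/10 = ⅒)
u(U, s) = s*(1 + U) (u(U, s) = (1 + U)*s = s*(1 + U))
u(-14, 17)*(J(13, 5) - 413) = (17*(1 - 14))*(⅒ - 413) = (17*(-13))*(-4129/10) = -221*(-4129/10) = 912509/10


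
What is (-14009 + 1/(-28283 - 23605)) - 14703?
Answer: -1489808257/51888 ≈ -28712.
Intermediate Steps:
(-14009 + 1/(-28283 - 23605)) - 14703 = (-14009 + 1/(-51888)) - 14703 = (-14009 - 1/51888) - 14703 = -726898993/51888 - 14703 = -1489808257/51888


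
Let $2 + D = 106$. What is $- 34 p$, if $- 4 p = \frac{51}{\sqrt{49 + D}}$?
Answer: $\frac{17 \sqrt{17}}{2} \approx 35.046$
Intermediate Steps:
$D = 104$ ($D = -2 + 106 = 104$)
$p = - \frac{\sqrt{17}}{4}$ ($p = - \frac{51 \frac{1}{\sqrt{49 + 104}}}{4} = - \frac{51 \frac{1}{\sqrt{153}}}{4} = - \frac{51 \frac{1}{3 \sqrt{17}}}{4} = - \frac{51 \frac{\sqrt{17}}{51}}{4} = - \frac{\sqrt{17}}{4} \approx -1.0308$)
$- 34 p = - 34 \left(- \frac{\sqrt{17}}{4}\right) = \frac{17 \sqrt{17}}{2}$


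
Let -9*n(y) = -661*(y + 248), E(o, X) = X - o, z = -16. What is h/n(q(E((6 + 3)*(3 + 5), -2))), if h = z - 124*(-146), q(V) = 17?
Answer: 162792/175165 ≈ 0.92936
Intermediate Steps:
n(y) = 163928/9 + 661*y/9 (n(y) = -(-661)*(y + 248)/9 = -(-661)*(248 + y)/9 = -(-163928 - 661*y)/9 = 163928/9 + 661*y/9)
h = 18088 (h = -16 - 124*(-146) = -16 + 18104 = 18088)
h/n(q(E((6 + 3)*(3 + 5), -2))) = 18088/(163928/9 + (661/9)*17) = 18088/(163928/9 + 11237/9) = 18088/(175165/9) = 18088*(9/175165) = 162792/175165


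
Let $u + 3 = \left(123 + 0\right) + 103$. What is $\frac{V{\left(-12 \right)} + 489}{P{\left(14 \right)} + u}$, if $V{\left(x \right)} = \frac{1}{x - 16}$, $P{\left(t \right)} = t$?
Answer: $\frac{13691}{6636} \approx 2.0631$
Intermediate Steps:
$u = 223$ ($u = -3 + \left(\left(123 + 0\right) + 103\right) = -3 + \left(123 + 103\right) = -3 + 226 = 223$)
$V{\left(x \right)} = \frac{1}{-16 + x}$
$\frac{V{\left(-12 \right)} + 489}{P{\left(14 \right)} + u} = \frac{\frac{1}{-16 - 12} + 489}{14 + 223} = \frac{\frac{1}{-28} + 489}{237} = \left(- \frac{1}{28} + 489\right) \frac{1}{237} = \frac{13691}{28} \cdot \frac{1}{237} = \frac{13691}{6636}$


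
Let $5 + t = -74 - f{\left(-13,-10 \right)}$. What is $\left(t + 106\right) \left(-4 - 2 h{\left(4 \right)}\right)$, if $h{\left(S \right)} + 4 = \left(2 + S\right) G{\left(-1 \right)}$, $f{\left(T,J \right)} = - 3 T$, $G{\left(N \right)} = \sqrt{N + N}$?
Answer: $-48 + 144 i \sqrt{2} \approx -48.0 + 203.65 i$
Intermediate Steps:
$G{\left(N \right)} = \sqrt{2} \sqrt{N}$ ($G{\left(N \right)} = \sqrt{2 N} = \sqrt{2} \sqrt{N}$)
$h{\left(S \right)} = -4 + i \sqrt{2} \left(2 + S\right)$ ($h{\left(S \right)} = -4 + \left(2 + S\right) \sqrt{2} \sqrt{-1} = -4 + \left(2 + S\right) \sqrt{2} i = -4 + \left(2 + S\right) i \sqrt{2} = -4 + i \sqrt{2} \left(2 + S\right)$)
$t = -118$ ($t = -5 - \left(74 - -39\right) = -5 - 113 = -118$)
$\left(t + 106\right) \left(-4 - 2 h{\left(4 \right)}\right) = \left(-118 + 106\right) \left(-4 - 2 \left(-4 + 2 i \sqrt{2} + i 4 \sqrt{2}\right)\right) = - 12 \left(-4 - 2 \left(-4 + 2 i \sqrt{2} + 4 i \sqrt{2}\right)\right) = - 12 \left(-4 - 2 \left(-4 + 6 i \sqrt{2}\right)\right) = - 12 \left(-4 + \left(8 - 12 i \sqrt{2}\right)\right) = - 12 \left(4 - 12 i \sqrt{2}\right) = -48 + 144 i \sqrt{2}$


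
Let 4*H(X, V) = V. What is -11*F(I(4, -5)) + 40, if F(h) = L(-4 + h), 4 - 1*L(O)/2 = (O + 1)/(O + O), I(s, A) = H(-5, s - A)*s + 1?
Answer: -211/6 ≈ -35.167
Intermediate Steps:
H(X, V) = V/4
I(s, A) = 1 + s*(-A/4 + s/4) (I(s, A) = ((s - A)/4)*s + 1 = (-A/4 + s/4)*s + 1 = s*(-A/4 + s/4) + 1 = 1 + s*(-A/4 + s/4))
L(O) = 8 - (1 + O)/O (L(O) = 8 - 2*(O + 1)/(O + O) = 8 - 2*(1 + O)/(2*O) = 8 - 2*(1 + O)*1/(2*O) = 8 - (1 + O)/O)
F(h) = 7 - 1/(-4 + h)
-11*F(I(4, -5)) + 40 = -11*(-29 + 7*(1 - ¼*4*(-5 - 1*4)))/(-4 + (1 - ¼*4*(-5 - 1*4))) + 40 = -11*(-29 + 7*(1 - ¼*4*(-5 - 4)))/(-4 + (1 - ¼*4*(-5 - 4))) + 40 = -11*(-29 + 7*(1 - ¼*4*(-9)))/(-4 + (1 - ¼*4*(-9))) + 40 = -11*(-29 + 7*(1 + 9))/(-4 + (1 + 9)) + 40 = -11*(-29 + 7*10)/(-4 + 10) + 40 = -11*(-29 + 70)/6 + 40 = -11*41/6 + 40 = -451/6 + 40 = -211/6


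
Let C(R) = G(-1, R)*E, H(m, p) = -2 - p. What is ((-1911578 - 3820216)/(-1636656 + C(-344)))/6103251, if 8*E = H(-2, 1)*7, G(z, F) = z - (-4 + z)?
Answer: 1273732/2219774767287 ≈ 5.7381e-7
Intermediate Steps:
G(z, F) = 4 (G(z, F) = z + (4 - z) = 4)
E = -21/8 (E = ((-2 - 1*1)*7)/8 = ((-2 - 1)*7)/8 = (-3*7)/8 = (⅛)*(-21) = -21/8 ≈ -2.6250)
C(R) = -21/2 (C(R) = 4*(-21/8) = -21/2)
((-1911578 - 3820216)/(-1636656 + C(-344)))/6103251 = ((-1911578 - 3820216)/(-1636656 - 21/2))/6103251 = -5731794/(-3273333/2)*(1/6103251) = -5731794*(-2/3273333)*(1/6103251) = (3821196/1091111)*(1/6103251) = 1273732/2219774767287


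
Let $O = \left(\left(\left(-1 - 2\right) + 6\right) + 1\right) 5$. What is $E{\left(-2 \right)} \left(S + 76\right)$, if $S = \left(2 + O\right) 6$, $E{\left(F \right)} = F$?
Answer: $-416$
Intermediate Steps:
$O = 20$ ($O = \left(\left(-3 + 6\right) + 1\right) 5 = \left(3 + 1\right) 5 = 4 \cdot 5 = 20$)
$S = 132$ ($S = \left(2 + 20\right) 6 = 22 \cdot 6 = 132$)
$E{\left(-2 \right)} \left(S + 76\right) = - 2 \left(132 + 76\right) = \left(-2\right) 208 = -416$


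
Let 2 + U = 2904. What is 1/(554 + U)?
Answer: 1/3456 ≈ 0.00028935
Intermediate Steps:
U = 2902 (U = -2 + 2904 = 2902)
1/(554 + U) = 1/(554 + 2902) = 1/3456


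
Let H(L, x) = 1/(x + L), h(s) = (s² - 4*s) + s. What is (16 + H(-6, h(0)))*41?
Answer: 3895/6 ≈ 649.17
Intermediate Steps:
h(s) = s² - 3*s
H(L, x) = 1/(L + x)
(16 + H(-6, h(0)))*41 = (16 + 1/(-6 + 0*(-3 + 0)))*41 = (16 + 1/(-6 + 0*(-3)))*41 = (16 + 1/(-6 + 0))*41 = (16 + 1/(-6))*41 = (16 - ⅙)*41 = (95/6)*41 = 3895/6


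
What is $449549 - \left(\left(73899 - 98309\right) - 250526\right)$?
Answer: $724485$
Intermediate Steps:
$449549 - \left(\left(73899 - 98309\right) - 250526\right) = 449549 - \left(-24410 - 250526\right) = 449549 - -274936 = 449549 + 274936 = 724485$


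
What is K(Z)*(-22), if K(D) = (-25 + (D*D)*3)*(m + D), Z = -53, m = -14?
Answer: 12384548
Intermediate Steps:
K(D) = (-25 + 3*D²)*(-14 + D) (K(D) = (-25 + (D*D)*3)*(-14 + D) = (-25 + D²*3)*(-14 + D) = (-25 + 3*D²)*(-14 + D))
K(Z)*(-22) = (350 - 42*(-53)² - 25*(-53) + 3*(-53)³)*(-22) = (350 - 42*2809 + 1325 + 3*(-148877))*(-22) = (350 - 117978 + 1325 - 446631)*(-22) = -562934*(-22) = 12384548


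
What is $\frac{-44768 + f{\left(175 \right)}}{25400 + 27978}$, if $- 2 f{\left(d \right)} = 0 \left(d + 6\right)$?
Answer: $- \frac{22384}{26689} \approx -0.8387$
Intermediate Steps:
$f{\left(d \right)} = 0$ ($f{\left(d \right)} = - \frac{0 \left(d + 6\right)}{2} = - \frac{0 \left(6 + d\right)}{2} = \left(- \frac{1}{2}\right) 0 = 0$)
$\frac{-44768 + f{\left(175 \right)}}{25400 + 27978} = \frac{-44768 + 0}{25400 + 27978} = - \frac{44768}{53378} = \left(-44768\right) \frac{1}{53378} = - \frac{22384}{26689}$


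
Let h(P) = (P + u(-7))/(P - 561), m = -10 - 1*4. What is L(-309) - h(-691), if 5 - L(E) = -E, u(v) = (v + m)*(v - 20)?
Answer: -95183/313 ≈ -304.10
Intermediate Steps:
m = -14 (m = -10 - 4 = -14)
u(v) = (-20 + v)*(-14 + v) (u(v) = (v - 14)*(v - 20) = (-14 + v)*(-20 + v) = (-20 + v)*(-14 + v))
h(P) = (567 + P)/(-561 + P) (h(P) = (P + (280 + (-7)² - 34*(-7)))/(P - 561) = (P + (280 + 49 + 238))/(-561 + P) = (P + 567)/(-561 + P) = (567 + P)/(-561 + P))
L(E) = 5 + E (L(E) = 5 - (-1)*E = 5 + E)
L(-309) - h(-691) = (5 - 309) - (567 - 691)/(-561 - 691) = -304 - (-124)/(-1252) = -304 - (-1)*(-124)/1252 = -304 - 1*31/313 = -304 - 31/313 = -95183/313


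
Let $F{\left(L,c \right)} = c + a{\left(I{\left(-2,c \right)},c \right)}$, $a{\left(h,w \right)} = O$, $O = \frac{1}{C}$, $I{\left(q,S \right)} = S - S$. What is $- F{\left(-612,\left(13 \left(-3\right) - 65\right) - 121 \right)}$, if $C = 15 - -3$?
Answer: $\frac{4049}{18} \approx 224.94$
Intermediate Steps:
$I{\left(q,S \right)} = 0$
$C = 18$ ($C = 15 + 3 = 18$)
$O = \frac{1}{18} \approx 0.055556$
$a{\left(h,w \right)} = \frac{1}{18}$
$F{\left(L,c \right)} = \frac{1}{18} + c$ ($F{\left(L,c \right)} = c + \frac{1}{18} = \frac{1}{18} + c$)
$- F{\left(-612,\left(13 \left(-3\right) - 65\right) - 121 \right)} = - (\frac{1}{18} + \left(\left(13 \left(-3\right) - 65\right) - 121\right)) = - (\frac{1}{18} - 225) = \left(-1\right) \left(- \frac{4049}{18}\right) = \frac{4049}{18}$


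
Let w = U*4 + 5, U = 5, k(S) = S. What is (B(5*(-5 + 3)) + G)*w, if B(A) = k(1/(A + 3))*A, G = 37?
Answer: 6725/7 ≈ 960.71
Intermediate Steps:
B(A) = A/(3 + A) (B(A) = A/(A + 3) = A/(3 + A))
w = 25 (w = 5*4 + 5 = 20 + 5 = 25)
(B(5*(-5 + 3)) + G)*w = ((5*(-5 + 3))/(3 + 5*(-5 + 3)) + 37)*25 = ((5*(-2))/(3 + 5*(-2)) + 37)*25 = (-10/(3 - 10) + 37)*25 = (-10/(-7) + 37)*25 = (-10*(-⅐) + 37)*25 = (10/7 + 37)*25 = (269/7)*25 = 6725/7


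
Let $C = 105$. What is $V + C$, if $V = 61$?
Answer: $166$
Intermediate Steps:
$V + C = 61 + 105 = 166$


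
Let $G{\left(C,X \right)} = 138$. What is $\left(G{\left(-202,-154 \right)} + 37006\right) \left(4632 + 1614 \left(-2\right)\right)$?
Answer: $52150176$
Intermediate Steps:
$\left(G{\left(-202,-154 \right)} + 37006\right) \left(4632 + 1614 \left(-2\right)\right) = \left(138 + 37006\right) \left(4632 + 1614 \left(-2\right)\right) = 37144 \left(4632 - 3228\right) = 37144 \cdot 1404 = 52150176$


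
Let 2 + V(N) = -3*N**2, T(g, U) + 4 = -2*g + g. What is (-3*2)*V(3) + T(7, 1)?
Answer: 163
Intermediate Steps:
T(g, U) = -4 - g (T(g, U) = -4 + (-2*g + g) = -4 - g)
V(N) = -2 - 3*N**2
(-3*2)*V(3) + T(7, 1) = (-3*2)*(-2 - 3*3**2) + (-4 - 1*7) = -6*(-2 - 3*9) + (-4 - 7) = -6*(-2 - 27) - 11 = -6*(-29) - 11 = 174 - 11 = 163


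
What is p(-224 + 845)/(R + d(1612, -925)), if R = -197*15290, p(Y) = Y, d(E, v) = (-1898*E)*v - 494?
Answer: 621/2827095176 ≈ 2.1966e-7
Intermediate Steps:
d(E, v) = -494 - 1898*E*v (d(E, v) = -1898*E*v - 494 = -494 - 1898*E*v)
R = -3012130
p(-224 + 845)/(R + d(1612, -925)) = (-224 + 845)/(-3012130 + (-494 - 1898*1612*(-925))) = 621/(-3012130 + (-494 + 2830107800)) = 621/(-3012130 + 2830107306) = 621/2827095176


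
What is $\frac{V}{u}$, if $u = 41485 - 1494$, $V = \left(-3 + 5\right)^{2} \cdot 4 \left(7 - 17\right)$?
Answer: $- \frac{160}{39991} \approx -0.0040009$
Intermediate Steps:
$V = -160$ ($V = 2^{2} \cdot 4 \left(-10\right) = 4 \cdot 4 \left(-10\right) = 16 \left(-10\right) = -160$)
$u = 39991$
$\frac{V}{u} = - \frac{160}{39991}$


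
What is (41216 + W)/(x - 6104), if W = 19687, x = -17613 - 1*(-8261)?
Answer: -20301/5152 ≈ -3.9404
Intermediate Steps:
x = -9352 (x = -17613 + 8261 = -9352)
(41216 + W)/(x - 6104) = (41216 + 19687)/(-9352 - 6104) = 60903/(-15456) = 60903*(-1/15456) = -20301/5152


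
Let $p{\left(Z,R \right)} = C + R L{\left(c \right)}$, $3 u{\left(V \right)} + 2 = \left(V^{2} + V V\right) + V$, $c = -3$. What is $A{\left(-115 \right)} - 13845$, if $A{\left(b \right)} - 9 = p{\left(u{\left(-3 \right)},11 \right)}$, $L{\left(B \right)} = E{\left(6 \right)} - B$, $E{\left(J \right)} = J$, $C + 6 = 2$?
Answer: $-13741$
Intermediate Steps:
$C = -4$ ($C = -6 + 2 = -4$)
$u{\left(V \right)} = - \frac{2}{3} + \frac{V}{3} + \frac{2 V^{2}}{3}$ ($u{\left(V \right)} = - \frac{2}{3} + \frac{\left(V^{2} + V V\right) + V}{3} = - \frac{2}{3} + \frac{\left(V^{2} + V^{2}\right) + V}{3} = - \frac{2}{3} + \frac{2 V^{2} + V}{3} = - \frac{2}{3} + \frac{V + 2 V^{2}}{3} = - \frac{2}{3} + \left(\frac{V}{3} + \frac{2 V^{2}}{3}\right) = - \frac{2}{3} + \frac{V}{3} + \frac{2 V^{2}}{3}$)
$L{\left(B \right)} = 6 - B$
$p{\left(Z,R \right)} = -4 + 9 R$ ($p{\left(Z,R \right)} = -4 + R \left(6 - -3\right) = -4 + R \left(6 + 3\right) = -4 + R 9 = -4 + 9 R$)
$A{\left(b \right)} = 104$ ($A{\left(b \right)} = 9 + \left(-4 + 9 \cdot 11\right) = 9 + \left(-4 + 99\right) = 9 + 95 = 104$)
$A{\left(-115 \right)} - 13845 = 104 - 13845 = -13741$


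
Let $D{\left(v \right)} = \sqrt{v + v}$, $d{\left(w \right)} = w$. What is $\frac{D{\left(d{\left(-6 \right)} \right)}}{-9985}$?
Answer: $- \frac{2 i \sqrt{3}}{9985} \approx - 0.00034693 i$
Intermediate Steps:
$D{\left(v \right)} = \sqrt{2} \sqrt{v}$ ($D{\left(v \right)} = \sqrt{2 v} = \sqrt{2} \sqrt{v}$)
$\frac{D{\left(d{\left(-6 \right)} \right)}}{-9985} = \frac{\sqrt{2} \sqrt{-6}}{-9985} = \sqrt{2} i \sqrt{6} \left(- \frac{1}{9985}\right) = 2 i \sqrt{3} \left(- \frac{1}{9985}\right) = - \frac{2 i \sqrt{3}}{9985}$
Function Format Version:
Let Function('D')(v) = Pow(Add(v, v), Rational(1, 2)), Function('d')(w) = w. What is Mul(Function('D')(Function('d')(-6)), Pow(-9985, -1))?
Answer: Mul(Rational(-2, 9985), I, Pow(3, Rational(1, 2))) ≈ Mul(-0.00034693, I)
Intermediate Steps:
Function('D')(v) = Mul(Pow(2, Rational(1, 2)), Pow(v, Rational(1, 2))) (Function('D')(v) = Pow(Mul(2, v), Rational(1, 2)) = Mul(Pow(2, Rational(1, 2)), Pow(v, Rational(1, 2))))
Mul(Function('D')(Function('d')(-6)), Pow(-9985, -1)) = Mul(Mul(Pow(2, Rational(1, 2)), Pow(-6, Rational(1, 2))), Pow(-9985, -1)) = Mul(Mul(Pow(2, Rational(1, 2)), Mul(I, Pow(6, Rational(1, 2)))), Rational(-1, 9985)) = Mul(Mul(2, I, Pow(3, Rational(1, 2))), Rational(-1, 9985)) = Mul(Rational(-2, 9985), I, Pow(3, Rational(1, 2)))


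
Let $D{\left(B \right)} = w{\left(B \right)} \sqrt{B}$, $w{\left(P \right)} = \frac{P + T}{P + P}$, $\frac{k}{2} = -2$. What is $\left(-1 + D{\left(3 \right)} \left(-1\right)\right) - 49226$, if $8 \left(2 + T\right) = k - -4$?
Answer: $-49227 - \frac{\sqrt{3}}{6} \approx -49227.0$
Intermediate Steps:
$k = -4$ ($k = 2 \left(-2\right) = -4$)
$T = -2$ ($T = -2 + \frac{-4 - -4}{8} = -2 + \frac{-4 + 4}{8} = -2 + \frac{1}{8} \cdot 0 = -2 + 0 = -2$)
$w{\left(P \right)} = \frac{-2 + P}{2 P}$ ($w{\left(P \right)} = \frac{P - 2}{P + P} = \frac{-2 + P}{2 P}$)
$D{\left(B \right)} = \frac{-2 + B}{2 \sqrt{B}}$ ($D{\left(B \right)} = \frac{-2 + B}{2 B} \sqrt{B} = \frac{-2 + B}{2 \sqrt{B}}$)
$\left(-1 + D{\left(3 \right)} \left(-1\right)\right) - 49226 = \left(-1 + \frac{-2 + 3}{2 \sqrt{3}} \left(-1\right)\right) - 49226 = \left(-1 + \frac{1}{2} \frac{\sqrt{3}}{3} \cdot 1 \left(-1\right)\right) - 49226 = \left(-1 + \frac{\sqrt{3}}{6} \left(-1\right)\right) - 49226 = \left(-1 - \frac{\sqrt{3}}{6}\right) - 49226 = -49227 - \frac{\sqrt{3}}{6}$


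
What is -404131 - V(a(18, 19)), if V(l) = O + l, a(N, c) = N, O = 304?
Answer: -404453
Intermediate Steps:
V(l) = 304 + l
-404131 - V(a(18, 19)) = -404131 - (304 + 18) = -404131 - 1*322 = -404131 - 322 = -404453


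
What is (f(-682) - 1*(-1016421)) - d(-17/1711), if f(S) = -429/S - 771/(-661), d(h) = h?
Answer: 71271772430827/70120202 ≈ 1.0164e+6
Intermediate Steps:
f(S) = 771/661 - 429/S (f(S) = -429/S - 771*(-1/661) = -429/S + 771/661 = 771/661 - 429/S)
(f(-682) - 1*(-1016421)) - d(-17/1711) = ((771/661 - 429/(-682)) - 1*(-1016421)) - (-17)/1711 = ((771/661 - 429*(-1/682)) + 1016421) - (-17)/1711 = ((771/661 + 39/62) + 1016421) - 1*(-17/1711) = (73581/40982 + 1016421) + 17/1711 = 41655039003/40982 + 17/1711 = 71271772430827/70120202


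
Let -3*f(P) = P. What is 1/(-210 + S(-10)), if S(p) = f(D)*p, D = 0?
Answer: -1/210 ≈ -0.0047619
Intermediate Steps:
f(P) = -P/3
S(p) = 0 (S(p) = (-⅓*0)*p = 0*p = 0)
1/(-210 + S(-10)) = 1/(-210 + 0) = 1/(-210) = -1/210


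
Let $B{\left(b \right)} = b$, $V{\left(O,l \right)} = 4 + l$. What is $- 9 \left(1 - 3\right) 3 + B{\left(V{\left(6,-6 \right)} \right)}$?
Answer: $52$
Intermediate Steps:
$- 9 \left(1 - 3\right) 3 + B{\left(V{\left(6,-6 \right)} \right)} = - 9 \left(1 - 3\right) 3 + \left(4 - 6\right) = - 9 \left(\left(-2\right) 3\right) - 2 = \left(-9\right) \left(-6\right) - 2 = 54 - 2 = 52$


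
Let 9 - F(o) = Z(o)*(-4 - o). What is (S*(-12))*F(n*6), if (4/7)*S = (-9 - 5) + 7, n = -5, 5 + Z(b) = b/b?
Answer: 16611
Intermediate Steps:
Z(b) = -4 (Z(b) = -5 + b/b = -5 + 1 = -4)
S = -49/4 (S = 7*((-9 - 5) + 7)/4 = 7*(-14 + 7)/4 = (7/4)*(-7) = -49/4 ≈ -12.250)
F(o) = -7 - 4*o (F(o) = 9 - (-4)*(-4 - o) = 9 - (16 + 4*o) = 9 + (-16 - 4*o) = -7 - 4*o)
(S*(-12))*F(n*6) = (-49/4*(-12))*(-7 - (-20)*6) = 147*(-7 - 4*(-30)) = 147*(-7 + 120) = 147*113 = 16611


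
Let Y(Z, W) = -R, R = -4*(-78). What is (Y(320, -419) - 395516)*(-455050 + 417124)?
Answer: 15012172728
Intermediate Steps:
R = 312
Y(Z, W) = -312 (Y(Z, W) = -1*312 = -312)
(Y(320, -419) - 395516)*(-455050 + 417124) = (-312 - 395516)*(-455050 + 417124) = -395828*(-37926) = 15012172728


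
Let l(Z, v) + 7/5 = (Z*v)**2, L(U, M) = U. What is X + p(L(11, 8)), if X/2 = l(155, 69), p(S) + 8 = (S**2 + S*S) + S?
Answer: 1143831461/5 ≈ 2.2877e+8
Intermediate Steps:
l(Z, v) = -7/5 + Z**2*v**2 (l(Z, v) = -7/5 + (Z*v)**2 = -7/5 + Z**2*v**2)
p(S) = -8 + S + 2*S**2 (p(S) = -8 + ((S**2 + S*S) + S) = -8 + ((S**2 + S**2) + S) = -8 + (2*S**2 + S) = -8 + (S + 2*S**2) = -8 + S + 2*S**2)
X = 1143830236/5 (X = 2*(-7/5 + 155**2*69**2) = 2*(-7/5 + 24025*4761) = 2*(-7/5 + 114383025) = 2*(571915118/5) = 1143830236/5 ≈ 2.2877e+8)
X + p(L(11, 8)) = 1143830236/5 + (-8 + 11 + 2*11**2) = 1143830236/5 + (-8 + 11 + 2*121) = 1143830236/5 + (-8 + 11 + 242) = 1143830236/5 + 245 = 1143831461/5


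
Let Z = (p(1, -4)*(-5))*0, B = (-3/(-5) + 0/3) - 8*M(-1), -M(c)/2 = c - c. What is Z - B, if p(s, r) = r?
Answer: -3/5 ≈ -0.60000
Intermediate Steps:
M(c) = 0 (M(c) = -2*(c - c) = -2*0 = 0)
B = 3/5 (B = (-3/(-5) + 0/3) - 8*0 = (-3*(-1/5) + 0*(1/3)) + 0 = (3/5 + 0) + 0 = 3/5 + 0 = 3/5 ≈ 0.60000)
Z = 0 (Z = -4*(-5)*0 = 20*0 = 0)
Z - B = 0 - 1*3/5 = 0 - 3/5 = -3/5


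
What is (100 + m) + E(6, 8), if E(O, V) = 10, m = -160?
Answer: -50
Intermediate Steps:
(100 + m) + E(6, 8) = (100 - 160) + 10 = -60 + 10 = -50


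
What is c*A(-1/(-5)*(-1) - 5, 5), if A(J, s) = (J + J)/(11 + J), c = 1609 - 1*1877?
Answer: 13936/29 ≈ 480.55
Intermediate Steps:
c = -268 (c = 1609 - 1877 = -268)
A(J, s) = 2*J/(11 + J) (A(J, s) = (2*J)/(11 + J) = 2*J/(11 + J))
c*A(-1/(-5)*(-1) - 5, 5) = -536*(-1/(-5)*(-1) - 5)/(11 + (-1/(-5)*(-1) - 5)) = -536*(-1*(-1/5)*(-1) - 5)/(11 + (-1*(-1/5)*(-1) - 5)) = -536*((1/5)*(-1) - 5)/(11 + ((1/5)*(-1) - 5)) = -536*(-1/5 - 5)/(11 + (-1/5 - 5)) = -536*(-26)/(5*(11 - 26/5)) = -536*(-26)/(5*29/5) = -536*(-26)*5/(5*29) = -268*(-52/29) = 13936/29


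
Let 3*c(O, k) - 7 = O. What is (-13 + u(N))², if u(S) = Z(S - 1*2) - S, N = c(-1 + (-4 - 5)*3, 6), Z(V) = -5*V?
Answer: 1521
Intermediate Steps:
c(O, k) = 7/3 + O/3
N = -7 (N = 7/3 + (-1 + (-4 - 5)*3)/3 = 7/3 + (-1 - 9*3)/3 = 7/3 + (-1 - 27)/3 = 7/3 + (⅓)*(-28) = 7/3 - 28/3 = -7)
u(S) = 10 - 6*S (u(S) = -5*(S - 1*2) - S = -5*(S - 2) - S = -5*(-2 + S) - S = (10 - 5*S) - S = 10 - 6*S)
(-13 + u(N))² = (-13 + (10 - 6*(-7)))² = (-13 + (10 + 42))² = (-13 + 52)² = 39² = 1521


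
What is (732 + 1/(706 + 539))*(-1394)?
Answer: -1270409354/1245 ≈ -1.0204e+6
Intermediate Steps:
(732 + 1/(706 + 539))*(-1394) = (732 + 1/1245)*(-1394) = (911341/1245)*(-1394) = -1270409354/1245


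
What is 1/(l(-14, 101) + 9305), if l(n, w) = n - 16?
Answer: 1/9275 ≈ 0.00010782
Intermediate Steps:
l(n, w) = -16 + n
1/(l(-14, 101) + 9305) = 1/((-16 - 14) + 9305) = 1/(-30 + 9305) = 1/9275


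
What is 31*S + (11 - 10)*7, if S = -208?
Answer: -6441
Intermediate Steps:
31*S + (11 - 10)*7 = 31*(-208) + (11 - 10)*7 = -6448 + 1*7 = -6448 + 7 = -6441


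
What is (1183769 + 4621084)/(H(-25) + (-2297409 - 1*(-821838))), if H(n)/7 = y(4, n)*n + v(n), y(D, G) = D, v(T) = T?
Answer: -5804853/1476446 ≈ -3.9316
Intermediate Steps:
H(n) = 35*n (H(n) = 7*(4*n + n) = 7*(5*n) = 35*n)
(1183769 + 4621084)/(H(-25) + (-2297409 - 1*(-821838))) = (1183769 + 4621084)/(35*(-25) + (-2297409 - 1*(-821838))) = 5804853/(-875 + (-2297409 + 821838)) = 5804853/(-875 - 1475571) = 5804853/(-1476446) = 5804853*(-1/1476446) = -5804853/1476446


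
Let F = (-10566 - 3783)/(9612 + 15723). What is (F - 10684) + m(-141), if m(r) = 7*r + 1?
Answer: -98557933/8445 ≈ -11671.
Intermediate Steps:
m(r) = 1 + 7*r
F = -4783/8445 (F = -14349/25335 = -14349*1/25335 = -4783/8445 ≈ -0.56637)
(F - 10684) + m(-141) = (-4783/8445 - 10684) + (1 + 7*(-141)) = -90231163/8445 + (1 - 987) = -90231163/8445 - 986 = -98557933/8445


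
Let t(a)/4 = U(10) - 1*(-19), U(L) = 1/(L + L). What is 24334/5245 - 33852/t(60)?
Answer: -292832482/666115 ≈ -439.61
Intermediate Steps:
U(L) = 1/(2*L)
t(a) = 381/5 (t(a) = 4*((1/2)/10 - 1*(-19)) = 4*((1/2)*(1/10) + 19) = 4*(1/20 + 19) = 4*(381/20) = 381/5)
24334/5245 - 33852/t(60) = 24334/5245 - 33852/381/5 = 24334*(1/5245) - 33852*5/381 = 24334/5245 - 56420/127 = -292832482/666115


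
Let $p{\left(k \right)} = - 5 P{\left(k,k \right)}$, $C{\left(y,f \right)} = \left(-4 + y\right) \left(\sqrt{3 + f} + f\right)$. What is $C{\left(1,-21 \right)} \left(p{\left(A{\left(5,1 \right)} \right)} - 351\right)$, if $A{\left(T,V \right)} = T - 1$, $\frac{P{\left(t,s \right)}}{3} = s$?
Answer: $-25893 + 3699 i \sqrt{2} \approx -25893.0 + 5231.2 i$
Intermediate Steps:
$P{\left(t,s \right)} = 3 s$
$C{\left(y,f \right)} = \left(-4 + y\right) \left(f + \sqrt{3 + f}\right)$
$A{\left(T,V \right)} = -1 + T$
$p{\left(k \right)} = - 15 k$ ($p{\left(k \right)} = - 5 \cdot 3 k = - 15 k$)
$C{\left(1,-21 \right)} \left(p{\left(A{\left(5,1 \right)} \right)} - 351\right) = \left(\left(-4\right) \left(-21\right) - 4 \sqrt{3 - 21} - 21 + 1 \sqrt{3 - 21}\right) \left(- 15 \left(-1 + 5\right) - 351\right) = \left(84 - 4 \sqrt{-18} - 21 + 1 \sqrt{-18}\right) \left(\left(-15\right) 4 - 351\right) = \left(84 - 4 \cdot 3 i \sqrt{2} - 21 + 1 \cdot 3 i \sqrt{2}\right) \left(-60 - 351\right) = \left(84 - 12 i \sqrt{2} - 21 + 3 i \sqrt{2}\right) \left(-411\right) = \left(63 - 9 i \sqrt{2}\right) \left(-411\right) = -25893 + 3699 i \sqrt{2}$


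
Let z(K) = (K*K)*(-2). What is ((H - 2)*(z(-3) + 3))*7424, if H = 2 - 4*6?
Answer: 2672640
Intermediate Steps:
z(K) = -2*K² (z(K) = K²*(-2) = -2*K²)
H = -22 (H = 2 - 24 = -22)
((H - 2)*(z(-3) + 3))*7424 = ((-22 - 2)*(-2*(-3)² + 3))*7424 = -24*(-2*9 + 3)*7424 = -24*(-18 + 3)*7424 = -24*(-15)*7424 = 360*7424 = 2672640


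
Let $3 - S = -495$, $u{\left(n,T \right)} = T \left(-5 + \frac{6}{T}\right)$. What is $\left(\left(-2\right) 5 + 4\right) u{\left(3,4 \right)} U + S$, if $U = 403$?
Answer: $34350$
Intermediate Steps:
$S = 498$ ($S = 3 - -495 = 3 + 495 = 498$)
$\left(\left(-2\right) 5 + 4\right) u{\left(3,4 \right)} U + S = \left(\left(-2\right) 5 + 4\right) \left(6 - 20\right) 403 + 498 = \left(-10 + 4\right) \left(6 - 20\right) 403 + 498 = \left(-6\right) \left(-14\right) 403 + 498 = 84 \cdot 403 + 498 = 33852 + 498 = 34350$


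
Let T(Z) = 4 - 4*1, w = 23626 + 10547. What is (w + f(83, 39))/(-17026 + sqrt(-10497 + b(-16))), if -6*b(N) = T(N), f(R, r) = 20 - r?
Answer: -581506004/289895173 - 34154*I*sqrt(10497)/289895173 ≈ -2.0059 - 0.012071*I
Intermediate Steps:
w = 34173
T(Z) = 0 (T(Z) = 4 - 4 = 0)
b(N) = 0 (b(N) = -1/6*0 = 0)
(w + f(83, 39))/(-17026 + sqrt(-10497 + b(-16))) = (34173 + (20 - 1*39))/(-17026 + sqrt(-10497 + 0)) = (34173 + (20 - 39))/(-17026 + sqrt(-10497)) = (34173 - 19)/(-17026 + I*sqrt(10497)) = 34154/(-17026 + I*sqrt(10497))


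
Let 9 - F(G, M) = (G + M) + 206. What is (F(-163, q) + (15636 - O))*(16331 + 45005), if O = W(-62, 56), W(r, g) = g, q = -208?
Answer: 966287344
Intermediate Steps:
O = 56
F(G, M) = -197 - G - M (F(G, M) = 9 - ((G + M) + 206) = 9 - (206 + G + M) = 9 + (-206 - G - M) = -197 - G - M)
(F(-163, q) + (15636 - O))*(16331 + 45005) = ((-197 - 1*(-163) - 1*(-208)) + (15636 - 1*56))*(16331 + 45005) = ((-197 + 163 + 208) + (15636 - 56))*61336 = (174 + 15580)*61336 = 15754*61336 = 966287344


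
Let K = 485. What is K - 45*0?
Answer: 485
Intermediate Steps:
K - 45*0 = 485 - 45*0 = 485 - 1*0 = 485 + 0 = 485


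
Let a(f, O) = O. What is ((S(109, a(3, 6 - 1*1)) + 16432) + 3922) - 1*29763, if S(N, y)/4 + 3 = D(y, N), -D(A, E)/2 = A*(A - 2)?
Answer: -9541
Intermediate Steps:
D(A, E) = -2*A*(-2 + A) (D(A, E) = -2*A*(A - 2) = -2*A*(-2 + A))
S(N, y) = -12 + 8*y*(2 - y) (S(N, y) = -12 + 4*(2*y*(2 - y)) = -12 + 8*y*(2 - y))
((S(109, a(3, 6 - 1*1)) + 16432) + 3922) - 1*29763 = (((-12 - 8*(6 - 1*1)**2 + 16*(6 - 1*1)) + 16432) + 3922) - 1*29763 = (((-12 - 8*(6 - 1)**2 + 16*(6 - 1)) + 16432) + 3922) - 29763 = (((-12 - 8*5**2 + 16*5) + 16432) + 3922) - 29763 = (((-12 - 8*25 + 80) + 16432) + 3922) - 29763 = (((-12 - 200 + 80) + 16432) + 3922) - 29763 = ((-132 + 16432) + 3922) - 29763 = (16300 + 3922) - 29763 = 20222 - 29763 = -9541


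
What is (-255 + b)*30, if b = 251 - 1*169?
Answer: -5190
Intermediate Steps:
b = 82 (b = 251 - 169 = 82)
(-255 + b)*30 = (-255 + 82)*30 = -173*30 = -5190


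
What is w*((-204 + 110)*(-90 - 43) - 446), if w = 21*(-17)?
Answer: -4303992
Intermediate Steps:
w = -357
w*((-204 + 110)*(-90 - 43) - 446) = -357*((-204 + 110)*(-90 - 43) - 446) = -357*(-94*(-133) - 446) = -357*(12502 - 446) = -357*12056 = -4303992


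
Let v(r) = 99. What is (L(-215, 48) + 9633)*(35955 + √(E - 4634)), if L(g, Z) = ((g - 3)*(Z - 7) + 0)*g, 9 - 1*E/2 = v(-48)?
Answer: 69439999365 + 1931303*I*√4814 ≈ 6.944e+10 + 1.34e+8*I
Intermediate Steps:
E = -180 (E = 18 - 2*99 = 18 - 198 = -180)
L(g, Z) = g*(-7 + Z)*(-3 + g) (L(g, Z) = ((-3 + g)*(-7 + Z) + 0)*g = ((-7 + Z)*(-3 + g) + 0)*g = ((-7 + Z)*(-3 + g))*g = g*(-7 + Z)*(-3 + g))
(L(-215, 48) + 9633)*(35955 + √(E - 4634)) = (-215*(21 - 7*(-215) - 3*48 + 48*(-215)) + 9633)*(35955 + √(-180 - 4634)) = (-215*(21 + 1505 - 144 - 10320) + 9633)*(35955 + √(-4814)) = (-215*(-8938) + 9633)*(35955 + I*√4814) = (1921670 + 9633)*(35955 + I*√4814) = 1931303*(35955 + I*√4814) = 69439999365 + 1931303*I*√4814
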